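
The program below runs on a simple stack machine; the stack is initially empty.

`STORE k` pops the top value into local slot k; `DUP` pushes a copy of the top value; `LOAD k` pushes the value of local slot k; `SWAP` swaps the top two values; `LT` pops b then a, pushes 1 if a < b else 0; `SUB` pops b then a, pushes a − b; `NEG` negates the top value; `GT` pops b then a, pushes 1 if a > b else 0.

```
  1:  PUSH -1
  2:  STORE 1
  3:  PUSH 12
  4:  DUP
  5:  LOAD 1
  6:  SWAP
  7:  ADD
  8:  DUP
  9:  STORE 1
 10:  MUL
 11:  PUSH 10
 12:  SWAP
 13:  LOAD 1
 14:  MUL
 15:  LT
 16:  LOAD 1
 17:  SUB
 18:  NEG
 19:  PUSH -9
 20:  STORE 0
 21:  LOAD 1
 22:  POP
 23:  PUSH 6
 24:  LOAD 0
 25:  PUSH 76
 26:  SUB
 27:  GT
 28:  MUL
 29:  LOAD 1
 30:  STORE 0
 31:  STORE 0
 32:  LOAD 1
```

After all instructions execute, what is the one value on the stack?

11

PUSH -1 -> -1
STORE 1 -> (empty)
PUSH 12 -> 12
DUP     -> 12 12
LOAD 1  -> 12 12 -1
SWAP    -> 12 -1 12
ADD     -> 12 11
DUP     -> 12 11 11
STORE 1 -> 12 11
MUL     -> 132
PUSH 10 -> 132 10
SWAP    -> 10 132
LOAD 1  -> 10 132 11
MUL     -> 10 1452
LT      -> 1
LOAD 1  -> 1 11
SUB     -> -10
NEG     -> 10
PUSH -9 -> 10 -9
STORE 0 -> 10
LOAD 1  -> 10 11
POP     -> 10
PUSH 6  -> 10 6
LOAD 0  -> 10 6 -9
PUSH 76 -> 10 6 -9 76
SUB     -> 10 6 -85
GT      -> 10 1
MUL     -> 10
LOAD 1  -> 10 11
STORE 0 -> 10
STORE 0 -> (empty)
LOAD 1  -> 11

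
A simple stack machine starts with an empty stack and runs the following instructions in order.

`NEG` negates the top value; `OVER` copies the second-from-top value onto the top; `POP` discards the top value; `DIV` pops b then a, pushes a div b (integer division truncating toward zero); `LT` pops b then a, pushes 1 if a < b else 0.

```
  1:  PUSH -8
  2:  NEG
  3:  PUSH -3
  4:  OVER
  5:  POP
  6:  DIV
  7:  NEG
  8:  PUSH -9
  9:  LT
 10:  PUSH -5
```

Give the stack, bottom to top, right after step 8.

[2, -9]

PUSH -8  -8
NEG      8
PUSH -3  8 -3
OVER     8 -3 8
POP      8 -3
DIV      -2
NEG      2
PUSH -9  2 -9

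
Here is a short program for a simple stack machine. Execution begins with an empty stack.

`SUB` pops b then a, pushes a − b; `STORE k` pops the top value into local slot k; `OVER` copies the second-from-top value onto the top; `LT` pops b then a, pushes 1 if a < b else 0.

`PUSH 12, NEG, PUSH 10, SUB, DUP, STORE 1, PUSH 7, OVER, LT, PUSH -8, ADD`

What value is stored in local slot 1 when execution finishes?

-22

PUSH 12  [12]
NEG      [-12]
PUSH 10  [-12, 10]
SUB      [-22]
DUP      [-22, -22]
STORE 1  [-22]
PUSH 7   [-22, 7]
OVER     [-22, 7, -22]
LT       [-22, 0]
PUSH -8  [-22, 0, -8]
ADD      [-22, -8]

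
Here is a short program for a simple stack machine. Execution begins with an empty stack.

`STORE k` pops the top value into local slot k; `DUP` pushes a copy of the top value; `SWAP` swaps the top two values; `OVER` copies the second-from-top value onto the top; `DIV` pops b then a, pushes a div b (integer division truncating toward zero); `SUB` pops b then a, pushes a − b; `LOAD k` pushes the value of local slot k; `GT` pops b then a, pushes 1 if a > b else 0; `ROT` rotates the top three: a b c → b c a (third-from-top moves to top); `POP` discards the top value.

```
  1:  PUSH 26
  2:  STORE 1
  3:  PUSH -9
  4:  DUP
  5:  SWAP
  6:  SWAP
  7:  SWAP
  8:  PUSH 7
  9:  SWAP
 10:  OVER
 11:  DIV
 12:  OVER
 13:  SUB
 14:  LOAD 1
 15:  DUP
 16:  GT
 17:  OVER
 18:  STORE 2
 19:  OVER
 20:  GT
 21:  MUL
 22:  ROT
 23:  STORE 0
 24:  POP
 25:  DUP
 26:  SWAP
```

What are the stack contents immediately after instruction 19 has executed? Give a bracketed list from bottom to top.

[-9, 7, -8, 0, -8]

PUSH 26 → [26]
STORE 1 → []
PUSH -9 → [-9]
DUP     → [-9, -9]
SWAP    → [-9, -9]
SWAP    → [-9, -9]
SWAP    → [-9, -9]
PUSH 7  → [-9, -9, 7]
SWAP    → [-9, 7, -9]
OVER    → [-9, 7, -9, 7]
DIV     → [-9, 7, -1]
OVER    → [-9, 7, -1, 7]
SUB     → [-9, 7, -8]
LOAD 1  → [-9, 7, -8, 26]
DUP     → [-9, 7, -8, 26, 26]
GT      → [-9, 7, -8, 0]
OVER    → [-9, 7, -8, 0, -8]
STORE 2 → [-9, 7, -8, 0]
OVER    → [-9, 7, -8, 0, -8]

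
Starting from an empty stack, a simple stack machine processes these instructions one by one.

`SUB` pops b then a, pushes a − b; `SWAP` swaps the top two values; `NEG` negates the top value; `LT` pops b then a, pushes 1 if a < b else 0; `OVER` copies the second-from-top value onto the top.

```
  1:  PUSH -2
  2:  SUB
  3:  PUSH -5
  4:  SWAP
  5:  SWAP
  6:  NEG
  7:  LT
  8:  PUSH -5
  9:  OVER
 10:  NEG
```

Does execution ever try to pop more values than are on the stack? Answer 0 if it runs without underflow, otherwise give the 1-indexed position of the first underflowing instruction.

PUSH -2 : -2
SUB  — needs 2 operands, stack has 1 → underflow

2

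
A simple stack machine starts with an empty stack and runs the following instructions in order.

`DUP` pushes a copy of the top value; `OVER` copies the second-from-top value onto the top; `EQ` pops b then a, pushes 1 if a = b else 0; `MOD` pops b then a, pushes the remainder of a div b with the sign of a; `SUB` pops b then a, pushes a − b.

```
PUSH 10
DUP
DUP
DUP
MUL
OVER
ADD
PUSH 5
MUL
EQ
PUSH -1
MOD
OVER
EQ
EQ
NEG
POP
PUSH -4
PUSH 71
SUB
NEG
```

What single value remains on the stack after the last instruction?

75

PUSH 10 → 10
DUP     → 10 10
DUP     → 10 10 10
DUP     → 10 10 10 10
MUL     → 10 10 100
OVER    → 10 10 100 10
ADD     → 10 10 110
PUSH 5  → 10 10 110 5
MUL     → 10 10 550
EQ      → 10 0
PUSH -1 → 10 0 -1
MOD     → 10 0
OVER    → 10 0 10
EQ      → 10 0
EQ      → 0
NEG     → 0
POP     → (empty)
PUSH -4 → -4
PUSH 71 → -4 71
SUB     → -75
NEG     → 75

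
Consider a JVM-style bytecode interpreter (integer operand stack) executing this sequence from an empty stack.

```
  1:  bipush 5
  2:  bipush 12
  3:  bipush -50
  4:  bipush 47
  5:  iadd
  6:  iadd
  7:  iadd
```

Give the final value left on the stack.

14

bipush 5   -> [5]
bipush 12  -> [5, 12]
bipush -50 -> [5, 12, -50]
bipush 47  -> [5, 12, -50, 47]
iadd       -> [5, 12, -3]
iadd       -> [5, 9]
iadd       -> [14]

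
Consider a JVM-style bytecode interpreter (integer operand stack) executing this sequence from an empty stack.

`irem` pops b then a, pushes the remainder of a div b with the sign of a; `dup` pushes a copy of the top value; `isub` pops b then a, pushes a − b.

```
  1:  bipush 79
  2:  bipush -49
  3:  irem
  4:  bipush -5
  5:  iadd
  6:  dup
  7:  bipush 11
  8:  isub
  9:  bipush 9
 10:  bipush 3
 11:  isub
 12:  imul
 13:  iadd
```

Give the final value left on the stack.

bipush 79  : 79
bipush -49 : 79 -49
irem       : 30
bipush -5  : 30 -5
iadd       : 25
dup        : 25 25
bipush 11  : 25 25 11
isub       : 25 14
bipush 9   : 25 14 9
bipush 3   : 25 14 9 3
isub       : 25 14 6
imul       : 25 84
iadd       : 109

109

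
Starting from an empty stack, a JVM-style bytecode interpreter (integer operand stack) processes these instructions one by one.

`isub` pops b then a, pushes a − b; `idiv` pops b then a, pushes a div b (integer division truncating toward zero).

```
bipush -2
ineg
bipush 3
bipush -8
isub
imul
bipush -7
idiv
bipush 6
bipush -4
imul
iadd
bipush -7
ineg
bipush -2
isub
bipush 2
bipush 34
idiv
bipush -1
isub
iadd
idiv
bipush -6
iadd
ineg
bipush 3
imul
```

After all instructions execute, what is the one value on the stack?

24

bipush -2 : -2
ineg      : 2
bipush 3  : 2 3
bipush -8 : 2 3 -8
isub      : 2 11
imul      : 22
bipush -7 : 22 -7
idiv      : -3
bipush 6  : -3 6
bipush -4 : -3 6 -4
imul      : -3 -24
iadd      : -27
bipush -7 : -27 -7
ineg      : -27 7
bipush -2 : -27 7 -2
isub      : -27 9
bipush 2  : -27 9 2
bipush 34 : -27 9 2 34
idiv      : -27 9 0
bipush -1 : -27 9 0 -1
isub      : -27 9 1
iadd      : -27 10
idiv      : -2
bipush -6 : -2 -6
iadd      : -8
ineg      : 8
bipush 3  : 8 3
imul      : 24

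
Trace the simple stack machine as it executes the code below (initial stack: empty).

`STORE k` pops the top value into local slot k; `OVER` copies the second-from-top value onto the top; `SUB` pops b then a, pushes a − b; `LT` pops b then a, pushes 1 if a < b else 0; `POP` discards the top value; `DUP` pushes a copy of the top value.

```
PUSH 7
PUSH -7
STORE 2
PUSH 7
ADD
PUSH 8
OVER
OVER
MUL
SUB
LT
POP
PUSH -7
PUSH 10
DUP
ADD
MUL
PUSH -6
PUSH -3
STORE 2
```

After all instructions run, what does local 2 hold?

-3

PUSH 7  : 7
PUSH -7 : 7 -7
STORE 2 : 7
PUSH 7  : 7 7
ADD     : 14
PUSH 8  : 14 8
OVER    : 14 8 14
OVER    : 14 8 14 8
MUL     : 14 8 112
SUB     : 14 -104
LT      : 0
POP     : (empty)
PUSH -7 : -7
PUSH 10 : -7 10
DUP     : -7 10 10
ADD     : -7 20
MUL     : -140
PUSH -6 : -140 -6
PUSH -3 : -140 -6 -3
STORE 2 : -140 -6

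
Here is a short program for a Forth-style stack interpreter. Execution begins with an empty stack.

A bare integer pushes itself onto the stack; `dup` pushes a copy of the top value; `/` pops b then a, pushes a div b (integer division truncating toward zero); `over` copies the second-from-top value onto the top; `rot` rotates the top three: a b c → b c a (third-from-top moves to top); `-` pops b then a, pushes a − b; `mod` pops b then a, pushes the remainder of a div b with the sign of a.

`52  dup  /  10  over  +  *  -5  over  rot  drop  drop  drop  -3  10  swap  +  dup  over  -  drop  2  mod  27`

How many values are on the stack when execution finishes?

2

52   : 52
dup  : 52 52
/    : 1
10   : 1 10
over : 1 10 1
+    : 1 11
*    : 11
-5   : 11 -5
over : 11 -5 11
rot  : -5 11 11
drop : -5 11
drop : -5
drop : (empty)
-3   : -3
10   : -3 10
swap : 10 -3
+    : 7
dup  : 7 7
over : 7 7 7
-    : 7 0
drop : 7
2    : 7 2
mod  : 1
27   : 1 27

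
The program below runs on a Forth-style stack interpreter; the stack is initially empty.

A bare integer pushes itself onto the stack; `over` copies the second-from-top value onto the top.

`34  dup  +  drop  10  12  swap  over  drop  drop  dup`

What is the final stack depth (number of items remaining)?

34   : [34]
dup  : [34, 34]
+    : [68]
drop : []
10   : [10]
12   : [10, 12]
swap : [12, 10]
over : [12, 10, 12]
drop : [12, 10]
drop : [12]
dup  : [12, 12]

2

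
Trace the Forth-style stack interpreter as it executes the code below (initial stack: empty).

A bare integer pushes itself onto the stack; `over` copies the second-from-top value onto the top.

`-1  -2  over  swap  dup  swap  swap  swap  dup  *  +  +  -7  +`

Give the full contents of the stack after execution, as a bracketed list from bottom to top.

[-1, -6]

-1   → [-1]
-2   → [-1, -2]
over → [-1, -2, -1]
swap → [-1, -1, -2]
dup  → [-1, -1, -2, -2]
swap → [-1, -1, -2, -2]
swap → [-1, -1, -2, -2]
swap → [-1, -1, -2, -2]
dup  → [-1, -1, -2, -2, -2]
*    → [-1, -1, -2, 4]
+    → [-1, -1, 2]
+    → [-1, 1]
-7   → [-1, 1, -7]
+    → [-1, -6]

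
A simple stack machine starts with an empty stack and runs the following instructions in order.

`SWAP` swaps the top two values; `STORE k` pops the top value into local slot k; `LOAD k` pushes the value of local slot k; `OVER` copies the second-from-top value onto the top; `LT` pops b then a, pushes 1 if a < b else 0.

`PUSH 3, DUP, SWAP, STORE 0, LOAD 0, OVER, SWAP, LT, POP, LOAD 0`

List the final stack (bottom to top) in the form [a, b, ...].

[3, 3]

PUSH 3  -> 3
DUP     -> 3 3
SWAP    -> 3 3
STORE 0 -> 3
LOAD 0  -> 3 3
OVER    -> 3 3 3
SWAP    -> 3 3 3
LT      -> 3 0
POP     -> 3
LOAD 0  -> 3 3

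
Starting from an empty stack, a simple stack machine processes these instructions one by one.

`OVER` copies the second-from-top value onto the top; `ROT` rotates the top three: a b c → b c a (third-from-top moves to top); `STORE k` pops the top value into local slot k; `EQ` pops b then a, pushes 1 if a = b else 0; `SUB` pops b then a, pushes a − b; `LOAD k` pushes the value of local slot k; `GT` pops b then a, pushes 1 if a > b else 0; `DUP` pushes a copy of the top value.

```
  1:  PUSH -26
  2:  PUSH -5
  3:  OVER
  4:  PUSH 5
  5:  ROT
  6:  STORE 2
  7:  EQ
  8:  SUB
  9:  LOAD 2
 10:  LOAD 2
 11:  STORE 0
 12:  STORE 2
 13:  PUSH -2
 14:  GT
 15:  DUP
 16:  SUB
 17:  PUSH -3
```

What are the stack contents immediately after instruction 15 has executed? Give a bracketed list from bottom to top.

PUSH -26 → -26
PUSH -5  → -26 -5
OVER     → -26 -5 -26
PUSH 5   → -26 -5 -26 5
ROT      → -26 -26 5 -5
STORE 2  → -26 -26 5
EQ       → -26 0
SUB      → -26
LOAD 2   → -26 -5
LOAD 2   → -26 -5 -5
STORE 0  → -26 -5
STORE 2  → -26
PUSH -2  → -26 -2
GT       → 0
DUP      → 0 0

[0, 0]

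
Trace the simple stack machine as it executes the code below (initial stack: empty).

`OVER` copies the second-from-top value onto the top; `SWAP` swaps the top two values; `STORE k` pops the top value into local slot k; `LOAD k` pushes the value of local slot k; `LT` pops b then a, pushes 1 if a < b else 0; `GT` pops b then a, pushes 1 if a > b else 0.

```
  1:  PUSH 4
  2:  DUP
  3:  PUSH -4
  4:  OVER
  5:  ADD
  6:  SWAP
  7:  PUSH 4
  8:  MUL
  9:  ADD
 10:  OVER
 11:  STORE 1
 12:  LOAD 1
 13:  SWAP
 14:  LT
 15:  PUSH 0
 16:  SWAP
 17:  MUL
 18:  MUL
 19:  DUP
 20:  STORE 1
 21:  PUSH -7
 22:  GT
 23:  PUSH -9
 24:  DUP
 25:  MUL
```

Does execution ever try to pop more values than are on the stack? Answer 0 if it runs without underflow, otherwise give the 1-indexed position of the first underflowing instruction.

PUSH 4  : [4]
DUP     : [4, 4]
PUSH -4 : [4, 4, -4]
OVER    : [4, 4, -4, 4]
ADD     : [4, 4, 0]
SWAP    : [4, 0, 4]
PUSH 4  : [4, 0, 4, 4]
MUL     : [4, 0, 16]
ADD     : [4, 16]
OVER    : [4, 16, 4]
STORE 1 : [4, 16]
LOAD 1  : [4, 16, 4]
SWAP    : [4, 4, 16]
LT      : [4, 1]
PUSH 0  : [4, 1, 0]
SWAP    : [4, 0, 1]
MUL     : [4, 0]
MUL     : [0]
DUP     : [0, 0]
STORE 1 : [0]
PUSH -7 : [0, -7]
GT      : [1]
PUSH -9 : [1, -9]
DUP     : [1, -9, -9]
MUL     : [1, 81]

0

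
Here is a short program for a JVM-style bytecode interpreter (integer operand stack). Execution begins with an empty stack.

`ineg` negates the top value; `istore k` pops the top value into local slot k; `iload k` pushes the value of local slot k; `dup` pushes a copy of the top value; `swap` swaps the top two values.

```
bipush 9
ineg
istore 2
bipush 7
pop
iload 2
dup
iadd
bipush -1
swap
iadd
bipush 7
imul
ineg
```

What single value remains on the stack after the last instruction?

bipush 9  → [9]
ineg      → [-9]
istore 2  → []
bipush 7  → [7]
pop       → []
iload 2   → [-9]
dup       → [-9, -9]
iadd      → [-18]
bipush -1 → [-18, -1]
swap      → [-1, -18]
iadd      → [-19]
bipush 7  → [-19, 7]
imul      → [-133]
ineg      → [133]

133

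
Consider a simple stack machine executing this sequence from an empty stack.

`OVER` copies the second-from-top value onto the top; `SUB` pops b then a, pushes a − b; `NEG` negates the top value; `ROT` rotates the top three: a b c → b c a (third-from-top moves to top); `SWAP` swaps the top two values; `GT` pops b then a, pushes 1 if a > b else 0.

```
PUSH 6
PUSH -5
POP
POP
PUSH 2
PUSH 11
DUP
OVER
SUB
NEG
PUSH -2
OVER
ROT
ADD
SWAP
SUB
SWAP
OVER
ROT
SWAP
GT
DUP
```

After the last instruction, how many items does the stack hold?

4

PUSH 6  : [6]
PUSH -5 : [6, -5]
POP     : [6]
POP     : []
PUSH 2  : [2]
PUSH 11 : [2, 11]
DUP     : [2, 11, 11]
OVER    : [2, 11, 11, 11]
SUB     : [2, 11, 0]
NEG     : [2, 11, 0]
PUSH -2 : [2, 11, 0, -2]
OVER    : [2, 11, 0, -2, 0]
ROT     : [2, 11, -2, 0, 0]
ADD     : [2, 11, -2, 0]
SWAP    : [2, 11, 0, -2]
SUB     : [2, 11, 2]
SWAP    : [2, 2, 11]
OVER    : [2, 2, 11, 2]
ROT     : [2, 11, 2, 2]
SWAP    : [2, 11, 2, 2]
GT      : [2, 11, 0]
DUP     : [2, 11, 0, 0]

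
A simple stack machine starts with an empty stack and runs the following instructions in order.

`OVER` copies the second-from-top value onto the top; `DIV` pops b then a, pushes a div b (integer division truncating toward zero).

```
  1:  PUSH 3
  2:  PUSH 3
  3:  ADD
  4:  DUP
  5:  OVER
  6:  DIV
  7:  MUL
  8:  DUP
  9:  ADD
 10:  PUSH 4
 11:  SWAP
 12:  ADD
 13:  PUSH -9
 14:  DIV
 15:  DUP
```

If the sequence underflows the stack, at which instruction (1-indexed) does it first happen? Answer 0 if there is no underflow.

PUSH 3   [3]
PUSH 3   [3, 3]
ADD      [6]
DUP      [6, 6]
OVER     [6, 6, 6]
DIV      [6, 1]
MUL      [6]
DUP      [6, 6]
ADD      [12]
PUSH 4   [12, 4]
SWAP     [4, 12]
ADD      [16]
PUSH -9  [16, -9]
DIV      [-1]
DUP      [-1, -1]

0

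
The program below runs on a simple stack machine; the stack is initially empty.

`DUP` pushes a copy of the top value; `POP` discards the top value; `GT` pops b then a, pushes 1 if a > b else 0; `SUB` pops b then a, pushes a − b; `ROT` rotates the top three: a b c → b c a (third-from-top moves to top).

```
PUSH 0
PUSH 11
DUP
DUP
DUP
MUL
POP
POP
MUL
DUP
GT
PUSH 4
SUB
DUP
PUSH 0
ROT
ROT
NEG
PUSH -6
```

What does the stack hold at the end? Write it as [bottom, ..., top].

[0, -4, 4, -6]

PUSH 0  -> [0]
PUSH 11 -> [0, 11]
DUP     -> [0, 11, 11]
DUP     -> [0, 11, 11, 11]
DUP     -> [0, 11, 11, 11, 11]
MUL     -> [0, 11, 11, 121]
POP     -> [0, 11, 11]
POP     -> [0, 11]
MUL     -> [0]
DUP     -> [0, 0]
GT      -> [0]
PUSH 4  -> [0, 4]
SUB     -> [-4]
DUP     -> [-4, -4]
PUSH 0  -> [-4, -4, 0]
ROT     -> [-4, 0, -4]
ROT     -> [0, -4, -4]
NEG     -> [0, -4, 4]
PUSH -6 -> [0, -4, 4, -6]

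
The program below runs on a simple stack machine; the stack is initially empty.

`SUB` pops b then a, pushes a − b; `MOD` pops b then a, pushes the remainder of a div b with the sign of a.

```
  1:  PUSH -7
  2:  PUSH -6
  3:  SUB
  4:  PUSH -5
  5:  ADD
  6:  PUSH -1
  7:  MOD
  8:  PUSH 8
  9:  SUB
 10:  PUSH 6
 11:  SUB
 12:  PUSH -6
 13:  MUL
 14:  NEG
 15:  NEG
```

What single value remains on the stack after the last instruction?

PUSH -7 : -7
PUSH -6 : -7 -6
SUB     : -1
PUSH -5 : -1 -5
ADD     : -6
PUSH -1 : -6 -1
MOD     : 0
PUSH 8  : 0 8
SUB     : -8
PUSH 6  : -8 6
SUB     : -14
PUSH -6 : -14 -6
MUL     : 84
NEG     : -84
NEG     : 84

84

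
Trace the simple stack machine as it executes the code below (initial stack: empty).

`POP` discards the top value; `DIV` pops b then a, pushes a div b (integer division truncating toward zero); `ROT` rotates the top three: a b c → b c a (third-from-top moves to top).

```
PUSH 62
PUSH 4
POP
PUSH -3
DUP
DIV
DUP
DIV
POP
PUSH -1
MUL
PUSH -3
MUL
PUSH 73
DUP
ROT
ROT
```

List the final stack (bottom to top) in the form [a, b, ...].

[73, 186, 73]

PUSH 62 -> 62
PUSH 4  -> 62 4
POP     -> 62
PUSH -3 -> 62 -3
DUP     -> 62 -3 -3
DIV     -> 62 1
DUP     -> 62 1 1
DIV     -> 62 1
POP     -> 62
PUSH -1 -> 62 -1
MUL     -> -62
PUSH -3 -> -62 -3
MUL     -> 186
PUSH 73 -> 186 73
DUP     -> 186 73 73
ROT     -> 73 73 186
ROT     -> 73 186 73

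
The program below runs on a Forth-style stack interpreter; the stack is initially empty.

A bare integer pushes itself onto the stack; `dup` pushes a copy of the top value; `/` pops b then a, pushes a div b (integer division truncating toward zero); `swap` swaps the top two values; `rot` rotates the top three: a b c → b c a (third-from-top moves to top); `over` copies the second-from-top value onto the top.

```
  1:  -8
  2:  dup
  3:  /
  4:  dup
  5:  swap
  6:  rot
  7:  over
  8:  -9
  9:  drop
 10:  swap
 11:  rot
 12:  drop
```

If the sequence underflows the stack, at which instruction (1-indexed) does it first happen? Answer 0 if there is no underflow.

6

-8   → -8
dup  → -8 -8
/    → 1
dup  → 1 1
swap → 1 1
rot  — needs 3 operands, stack has 2 → underflow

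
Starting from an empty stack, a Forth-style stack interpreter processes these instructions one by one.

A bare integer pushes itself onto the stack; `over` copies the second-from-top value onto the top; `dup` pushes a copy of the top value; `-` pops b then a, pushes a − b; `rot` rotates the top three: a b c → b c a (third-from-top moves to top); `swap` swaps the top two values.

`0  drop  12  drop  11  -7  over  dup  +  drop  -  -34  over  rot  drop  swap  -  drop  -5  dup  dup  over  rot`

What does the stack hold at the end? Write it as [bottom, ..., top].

0    → 0
drop → (empty)
12   → 12
drop → (empty)
11   → 11
-7   → 11 -7
over → 11 -7 11
dup  → 11 -7 11 11
+    → 11 -7 22
drop → 11 -7
-    → 18
-34  → 18 -34
over → 18 -34 18
rot  → -34 18 18
drop → -34 18
swap → 18 -34
-    → 52
drop → (empty)
-5   → -5
dup  → -5 -5
dup  → -5 -5 -5
over → -5 -5 -5 -5
rot  → -5 -5 -5 -5

[-5, -5, -5, -5]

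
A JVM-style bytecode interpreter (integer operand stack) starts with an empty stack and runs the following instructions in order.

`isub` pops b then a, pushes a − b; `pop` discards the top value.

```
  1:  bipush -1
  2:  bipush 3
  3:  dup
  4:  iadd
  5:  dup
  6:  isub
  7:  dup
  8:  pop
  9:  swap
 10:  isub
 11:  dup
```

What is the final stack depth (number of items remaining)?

2

bipush -1  -1
bipush 3   -1 3
dup        -1 3 3
iadd       -1 6
dup        -1 6 6
isub       -1 0
dup        -1 0 0
pop        -1 0
swap       0 -1
isub       1
dup        1 1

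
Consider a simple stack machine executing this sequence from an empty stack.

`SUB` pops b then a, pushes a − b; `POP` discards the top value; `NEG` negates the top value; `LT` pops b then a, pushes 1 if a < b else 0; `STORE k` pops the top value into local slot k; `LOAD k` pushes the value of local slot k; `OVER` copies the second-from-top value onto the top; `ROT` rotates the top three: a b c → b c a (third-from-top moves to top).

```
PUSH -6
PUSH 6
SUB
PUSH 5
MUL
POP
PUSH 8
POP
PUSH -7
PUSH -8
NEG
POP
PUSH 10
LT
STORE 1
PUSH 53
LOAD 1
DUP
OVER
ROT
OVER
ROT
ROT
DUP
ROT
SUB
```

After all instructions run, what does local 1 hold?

1

PUSH -6 : [-6]
PUSH 6  : [-6, 6]
SUB     : [-12]
PUSH 5  : [-12, 5]
MUL     : [-60]
POP     : []
PUSH 8  : [8]
POP     : []
PUSH -7 : [-7]
PUSH -8 : [-7, -8]
NEG     : [-7, 8]
POP     : [-7]
PUSH 10 : [-7, 10]
LT      : [1]
STORE 1 : []
PUSH 53 : [53]
LOAD 1  : [53, 1]
DUP     : [53, 1, 1]
OVER    : [53, 1, 1, 1]
ROT     : [53, 1, 1, 1]
OVER    : [53, 1, 1, 1, 1]
ROT     : [53, 1, 1, 1, 1]
ROT     : [53, 1, 1, 1, 1]
DUP     : [53, 1, 1, 1, 1, 1]
ROT     : [53, 1, 1, 1, 1, 1]
SUB     : [53, 1, 1, 1, 0]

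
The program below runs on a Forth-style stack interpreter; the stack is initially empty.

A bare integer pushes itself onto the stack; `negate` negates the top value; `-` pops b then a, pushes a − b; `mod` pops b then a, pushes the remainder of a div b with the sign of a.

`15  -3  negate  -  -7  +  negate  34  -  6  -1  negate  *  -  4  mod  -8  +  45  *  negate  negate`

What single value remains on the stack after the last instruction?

-405

15      [15]
-3      [15, -3]
negate  [15, 3]
-       [12]
-7      [12, -7]
+       [5]
negate  [-5]
34      [-5, 34]
-       [-39]
6       [-39, 6]
-1      [-39, 6, -1]
negate  [-39, 6, 1]
*       [-39, 6]
-       [-45]
4       [-45, 4]
mod     [-1]
-8      [-1, -8]
+       [-9]
45      [-9, 45]
*       [-405]
negate  [405]
negate  [-405]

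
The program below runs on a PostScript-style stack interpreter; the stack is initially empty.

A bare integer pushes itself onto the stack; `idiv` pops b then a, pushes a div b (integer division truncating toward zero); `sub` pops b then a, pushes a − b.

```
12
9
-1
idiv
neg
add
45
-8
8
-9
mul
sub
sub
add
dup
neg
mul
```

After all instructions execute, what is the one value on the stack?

-4

12   → 12
9    → 12 9
-1   → 12 9 -1
idiv → 12 -9
neg  → 12 9
add  → 21
45   → 21 45
-8   → 21 45 -8
8    → 21 45 -8 8
-9   → 21 45 -8 8 -9
mul  → 21 45 -8 -72
sub  → 21 45 64
sub  → 21 -19
add  → 2
dup  → 2 2
neg  → 2 -2
mul  → -4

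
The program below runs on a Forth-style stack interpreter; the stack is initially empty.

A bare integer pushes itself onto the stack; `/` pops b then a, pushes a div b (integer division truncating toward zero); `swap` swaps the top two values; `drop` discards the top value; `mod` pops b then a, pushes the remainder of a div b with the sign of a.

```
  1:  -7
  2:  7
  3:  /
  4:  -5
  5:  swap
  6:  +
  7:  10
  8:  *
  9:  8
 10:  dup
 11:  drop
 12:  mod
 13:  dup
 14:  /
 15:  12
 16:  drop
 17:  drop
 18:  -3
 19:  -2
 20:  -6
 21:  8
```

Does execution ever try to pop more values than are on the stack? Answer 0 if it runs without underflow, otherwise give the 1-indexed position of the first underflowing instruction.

-7    -7
7     -7 7
/     -1
-5    -1 -5
swap  -5 -1
+     -6
10    -6 10
*     -60
8     -60 8
dup   -60 8 8
drop  -60 8
mod   -4
dup   -4 -4
/     1
12    1 12
drop  1
drop  (empty)
-3    -3
-2    -3 -2
-6    -3 -2 -6
8     -3 -2 -6 8

0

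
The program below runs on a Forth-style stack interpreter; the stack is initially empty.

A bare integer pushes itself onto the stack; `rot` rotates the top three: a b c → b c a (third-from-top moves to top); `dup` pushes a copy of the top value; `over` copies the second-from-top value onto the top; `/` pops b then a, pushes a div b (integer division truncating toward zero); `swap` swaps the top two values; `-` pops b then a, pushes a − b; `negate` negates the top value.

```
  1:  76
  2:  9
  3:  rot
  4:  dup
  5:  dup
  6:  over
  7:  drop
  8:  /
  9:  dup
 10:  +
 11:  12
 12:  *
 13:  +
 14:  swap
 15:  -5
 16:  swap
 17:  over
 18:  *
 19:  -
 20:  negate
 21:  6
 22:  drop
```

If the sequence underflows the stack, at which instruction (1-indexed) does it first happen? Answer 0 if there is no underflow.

76 -> [76]
9  -> [76, 9]
rot  — needs 3 operands, stack has 2 → underflow

3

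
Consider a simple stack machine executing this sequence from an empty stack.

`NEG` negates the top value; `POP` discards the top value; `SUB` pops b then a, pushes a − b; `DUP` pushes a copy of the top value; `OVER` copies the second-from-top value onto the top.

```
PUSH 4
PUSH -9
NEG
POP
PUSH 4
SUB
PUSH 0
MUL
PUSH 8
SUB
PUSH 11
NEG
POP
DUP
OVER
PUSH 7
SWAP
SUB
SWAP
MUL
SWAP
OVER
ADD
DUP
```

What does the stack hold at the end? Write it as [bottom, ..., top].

[-120, -128, -128]

PUSH 4   [4]
PUSH -9  [4, -9]
NEG      [4, 9]
POP      [4]
PUSH 4   [4, 4]
SUB      [0]
PUSH 0   [0, 0]
MUL      [0]
PUSH 8   [0, 8]
SUB      [-8]
PUSH 11  [-8, 11]
NEG      [-8, -11]
POP      [-8]
DUP      [-8, -8]
OVER     [-8, -8, -8]
PUSH 7   [-8, -8, -8, 7]
SWAP     [-8, -8, 7, -8]
SUB      [-8, -8, 15]
SWAP     [-8, 15, -8]
MUL      [-8, -120]
SWAP     [-120, -8]
OVER     [-120, -8, -120]
ADD      [-120, -128]
DUP      [-120, -128, -128]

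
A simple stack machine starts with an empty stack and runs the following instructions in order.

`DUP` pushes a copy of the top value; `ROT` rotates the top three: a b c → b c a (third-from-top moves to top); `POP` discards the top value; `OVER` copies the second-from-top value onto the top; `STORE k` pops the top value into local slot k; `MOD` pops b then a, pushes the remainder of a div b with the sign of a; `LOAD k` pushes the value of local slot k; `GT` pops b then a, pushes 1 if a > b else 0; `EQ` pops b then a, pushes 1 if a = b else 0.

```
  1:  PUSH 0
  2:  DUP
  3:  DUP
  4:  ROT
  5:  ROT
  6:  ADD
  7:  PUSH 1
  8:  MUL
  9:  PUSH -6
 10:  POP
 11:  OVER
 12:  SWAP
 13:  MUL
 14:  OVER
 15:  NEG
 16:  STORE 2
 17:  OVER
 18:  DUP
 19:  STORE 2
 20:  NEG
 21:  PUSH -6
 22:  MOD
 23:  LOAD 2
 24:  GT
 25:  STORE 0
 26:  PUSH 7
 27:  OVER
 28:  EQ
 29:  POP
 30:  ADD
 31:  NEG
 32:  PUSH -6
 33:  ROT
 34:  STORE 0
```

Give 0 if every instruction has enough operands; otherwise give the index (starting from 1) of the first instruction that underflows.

PUSH 0  : [0]
DUP     : [0, 0]
DUP     : [0, 0, 0]
ROT     : [0, 0, 0]
ROT     : [0, 0, 0]
ADD     : [0, 0]
PUSH 1  : [0, 0, 1]
MUL     : [0, 0]
PUSH -6 : [0, 0, -6]
POP     : [0, 0]
OVER    : [0, 0, 0]
SWAP    : [0, 0, 0]
MUL     : [0, 0]
OVER    : [0, 0, 0]
NEG     : [0, 0, 0]
STORE 2 : [0, 0]
OVER    : [0, 0, 0]
DUP     : [0, 0, 0, 0]
STORE 2 : [0, 0, 0]
NEG     : [0, 0, 0]
PUSH -6 : [0, 0, 0, -6]
MOD     : [0, 0, 0]
LOAD 2  : [0, 0, 0, 0]
GT      : [0, 0, 0]
STORE 0 : [0, 0]
PUSH 7  : [0, 0, 7]
OVER    : [0, 0, 7, 0]
EQ      : [0, 0, 0]
POP     : [0, 0]
ADD     : [0]
NEG     : [0]
PUSH -6 : [0, -6]
ROT  — needs 3 operands, stack has 2 → underflow

33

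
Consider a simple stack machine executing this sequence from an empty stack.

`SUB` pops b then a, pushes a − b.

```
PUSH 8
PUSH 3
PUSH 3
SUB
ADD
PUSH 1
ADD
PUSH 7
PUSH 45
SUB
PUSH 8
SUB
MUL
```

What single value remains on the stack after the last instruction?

PUSH 8  : 8
PUSH 3  : 8 3
PUSH 3  : 8 3 3
SUB     : 8 0
ADD     : 8
PUSH 1  : 8 1
ADD     : 9
PUSH 7  : 9 7
PUSH 45 : 9 7 45
SUB     : 9 -38
PUSH 8  : 9 -38 8
SUB     : 9 -46
MUL     : -414

-414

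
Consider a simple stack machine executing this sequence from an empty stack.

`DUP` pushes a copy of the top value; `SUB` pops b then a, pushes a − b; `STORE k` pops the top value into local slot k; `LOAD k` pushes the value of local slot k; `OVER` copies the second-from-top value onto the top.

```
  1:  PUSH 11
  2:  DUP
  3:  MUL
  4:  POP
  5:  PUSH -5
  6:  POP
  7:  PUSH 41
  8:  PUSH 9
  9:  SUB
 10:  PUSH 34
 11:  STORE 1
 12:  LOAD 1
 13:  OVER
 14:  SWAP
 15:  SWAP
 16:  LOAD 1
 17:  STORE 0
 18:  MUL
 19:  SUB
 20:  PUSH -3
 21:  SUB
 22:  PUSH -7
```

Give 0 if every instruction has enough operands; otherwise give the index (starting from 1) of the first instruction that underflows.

PUSH 11  [11]
DUP      [11, 11]
MUL      [121]
POP      []
PUSH -5  [-5]
POP      []
PUSH 41  [41]
PUSH 9   [41, 9]
SUB      [32]
PUSH 34  [32, 34]
STORE 1  [32]
LOAD 1   [32, 34]
OVER     [32, 34, 32]
SWAP     [32, 32, 34]
SWAP     [32, 34, 32]
LOAD 1   [32, 34, 32, 34]
STORE 0  [32, 34, 32]
MUL      [32, 1088]
SUB      [-1056]
PUSH -3  [-1056, -3]
SUB      [-1053]
PUSH -7  [-1053, -7]

0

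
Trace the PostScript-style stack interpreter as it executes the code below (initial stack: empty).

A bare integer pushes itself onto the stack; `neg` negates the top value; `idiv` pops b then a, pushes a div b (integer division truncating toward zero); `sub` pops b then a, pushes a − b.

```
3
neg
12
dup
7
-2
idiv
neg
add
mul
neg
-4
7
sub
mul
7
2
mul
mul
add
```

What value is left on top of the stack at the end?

27717

3    -> [3]
neg  -> [-3]
12   -> [-3, 12]
dup  -> [-3, 12, 12]
7    -> [-3, 12, 12, 7]
-2   -> [-3, 12, 12, 7, -2]
idiv -> [-3, 12, 12, -3]
neg  -> [-3, 12, 12, 3]
add  -> [-3, 12, 15]
mul  -> [-3, 180]
neg  -> [-3, -180]
-4   -> [-3, -180, -4]
7    -> [-3, -180, -4, 7]
sub  -> [-3, -180, -11]
mul  -> [-3, 1980]
7    -> [-3, 1980, 7]
2    -> [-3, 1980, 7, 2]
mul  -> [-3, 1980, 14]
mul  -> [-3, 27720]
add  -> [27717]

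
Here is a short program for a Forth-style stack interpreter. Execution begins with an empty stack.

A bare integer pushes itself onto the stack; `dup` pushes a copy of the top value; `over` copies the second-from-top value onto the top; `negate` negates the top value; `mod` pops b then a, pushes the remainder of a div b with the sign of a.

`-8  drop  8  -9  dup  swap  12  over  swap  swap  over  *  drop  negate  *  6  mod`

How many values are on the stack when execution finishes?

3

-8     -> [-8]
drop   -> []
8      -> [8]
-9     -> [8, -9]
dup    -> [8, -9, -9]
swap   -> [8, -9, -9]
12     -> [8, -9, -9, 12]
over   -> [8, -9, -9, 12, -9]
swap   -> [8, -9, -9, -9, 12]
swap   -> [8, -9, -9, 12, -9]
over   -> [8, -9, -9, 12, -9, 12]
*      -> [8, -9, -9, 12, -108]
drop   -> [8, -9, -9, 12]
negate -> [8, -9, -9, -12]
*      -> [8, -9, 108]
6      -> [8, -9, 108, 6]
mod    -> [8, -9, 0]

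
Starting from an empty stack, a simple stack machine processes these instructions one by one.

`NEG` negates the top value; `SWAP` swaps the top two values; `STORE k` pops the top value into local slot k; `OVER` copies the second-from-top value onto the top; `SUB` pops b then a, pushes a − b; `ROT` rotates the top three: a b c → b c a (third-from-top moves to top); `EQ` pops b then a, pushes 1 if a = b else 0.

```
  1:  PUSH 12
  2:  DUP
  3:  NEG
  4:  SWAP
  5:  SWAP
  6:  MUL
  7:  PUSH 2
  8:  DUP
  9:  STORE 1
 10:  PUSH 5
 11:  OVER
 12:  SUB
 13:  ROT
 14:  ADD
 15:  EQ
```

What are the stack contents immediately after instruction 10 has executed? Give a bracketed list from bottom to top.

[-144, 2, 5]

PUSH 12 -> [12]
DUP     -> [12, 12]
NEG     -> [12, -12]
SWAP    -> [-12, 12]
SWAP    -> [12, -12]
MUL     -> [-144]
PUSH 2  -> [-144, 2]
DUP     -> [-144, 2, 2]
STORE 1 -> [-144, 2]
PUSH 5  -> [-144, 2, 5]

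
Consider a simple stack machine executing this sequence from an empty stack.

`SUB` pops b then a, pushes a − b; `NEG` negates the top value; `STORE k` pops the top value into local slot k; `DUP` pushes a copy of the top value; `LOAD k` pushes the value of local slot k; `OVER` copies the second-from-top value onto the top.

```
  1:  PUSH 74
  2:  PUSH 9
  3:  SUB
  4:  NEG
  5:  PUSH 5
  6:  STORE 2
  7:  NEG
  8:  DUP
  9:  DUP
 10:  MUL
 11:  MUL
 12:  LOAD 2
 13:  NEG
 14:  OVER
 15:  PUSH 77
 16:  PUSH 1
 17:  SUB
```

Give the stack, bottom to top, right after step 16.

PUSH 74  [74]
PUSH 9   [74, 9]
SUB      [65]
NEG      [-65]
PUSH 5   [-65, 5]
STORE 2  [-65]
NEG      [65]
DUP      [65, 65]
DUP      [65, 65, 65]
MUL      [65, 4225]
MUL      [274625]
LOAD 2   [274625, 5]
NEG      [274625, -5]
OVER     [274625, -5, 274625]
PUSH 77  [274625, -5, 274625, 77]
PUSH 1   [274625, -5, 274625, 77, 1]

[274625, -5, 274625, 77, 1]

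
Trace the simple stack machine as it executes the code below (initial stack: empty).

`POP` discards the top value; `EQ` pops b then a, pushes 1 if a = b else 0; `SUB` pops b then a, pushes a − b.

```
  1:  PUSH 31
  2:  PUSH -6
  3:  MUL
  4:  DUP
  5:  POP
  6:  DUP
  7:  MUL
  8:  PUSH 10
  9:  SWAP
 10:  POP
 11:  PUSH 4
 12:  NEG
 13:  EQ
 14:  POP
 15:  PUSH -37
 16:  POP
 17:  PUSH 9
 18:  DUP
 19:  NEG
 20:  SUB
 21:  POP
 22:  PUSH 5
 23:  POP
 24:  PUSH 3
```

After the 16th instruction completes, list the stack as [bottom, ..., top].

[]

PUSH 31  : [31]
PUSH -6  : [31, -6]
MUL      : [-186]
DUP      : [-186, -186]
POP      : [-186]
DUP      : [-186, -186]
MUL      : [34596]
PUSH 10  : [34596, 10]
SWAP     : [10, 34596]
POP      : [10]
PUSH 4   : [10, 4]
NEG      : [10, -4]
EQ       : [0]
POP      : []
PUSH -37 : [-37]
POP      : []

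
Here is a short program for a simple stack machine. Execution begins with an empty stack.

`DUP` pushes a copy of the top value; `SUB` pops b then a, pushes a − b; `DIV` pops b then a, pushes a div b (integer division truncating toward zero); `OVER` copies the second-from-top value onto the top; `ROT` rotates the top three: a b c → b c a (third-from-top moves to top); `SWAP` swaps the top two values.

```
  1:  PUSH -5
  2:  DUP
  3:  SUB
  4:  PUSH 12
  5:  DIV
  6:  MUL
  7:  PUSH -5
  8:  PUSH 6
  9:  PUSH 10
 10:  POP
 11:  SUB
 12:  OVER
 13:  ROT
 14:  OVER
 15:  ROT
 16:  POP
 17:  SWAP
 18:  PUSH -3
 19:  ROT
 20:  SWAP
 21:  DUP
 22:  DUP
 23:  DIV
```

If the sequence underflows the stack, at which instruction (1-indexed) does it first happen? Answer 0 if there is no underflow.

PUSH -5 -> -5
DUP     -> -5 -5
SUB     -> 0
PUSH 12 -> 0 12
DIV     -> 0
MUL  — needs 2 operands, stack has 1 → underflow

6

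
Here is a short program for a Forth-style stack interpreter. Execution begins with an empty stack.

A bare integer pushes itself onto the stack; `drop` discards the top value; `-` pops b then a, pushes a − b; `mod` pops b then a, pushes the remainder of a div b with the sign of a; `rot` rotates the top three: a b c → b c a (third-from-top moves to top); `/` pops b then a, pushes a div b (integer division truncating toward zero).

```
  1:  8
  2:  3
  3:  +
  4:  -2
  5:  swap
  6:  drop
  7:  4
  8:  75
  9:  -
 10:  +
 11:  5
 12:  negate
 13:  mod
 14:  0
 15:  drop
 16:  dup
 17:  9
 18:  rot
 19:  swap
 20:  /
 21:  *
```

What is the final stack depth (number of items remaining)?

8       8
3       8 3
+       11
-2      11 -2
swap    -2 11
drop    -2
4       -2 4
75      -2 4 75
-       -2 -71
+       -73
5       -73 5
negate  -73 -5
mod     -3
0       -3 0
drop    -3
dup     -3 -3
9       -3 -3 9
rot     -3 9 -3
swap    -3 -3 9
/       -3 0
*       0

1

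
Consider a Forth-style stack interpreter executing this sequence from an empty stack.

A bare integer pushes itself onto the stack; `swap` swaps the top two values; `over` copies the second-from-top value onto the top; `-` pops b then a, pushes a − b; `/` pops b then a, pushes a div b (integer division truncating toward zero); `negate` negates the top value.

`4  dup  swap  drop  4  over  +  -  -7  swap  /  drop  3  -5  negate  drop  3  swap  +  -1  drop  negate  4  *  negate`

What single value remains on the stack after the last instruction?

4       4
dup     4 4
swap    4 4
drop    4
4       4 4
over    4 4 4
+       4 8
-       -4
-7      -4 -7
swap    -7 -4
/       1
drop    (empty)
3       3
-5      3 -5
negate  3 5
drop    3
3       3 3
swap    3 3
+       6
-1      6 -1
drop    6
negate  -6
4       -6 4
*       -24
negate  24

24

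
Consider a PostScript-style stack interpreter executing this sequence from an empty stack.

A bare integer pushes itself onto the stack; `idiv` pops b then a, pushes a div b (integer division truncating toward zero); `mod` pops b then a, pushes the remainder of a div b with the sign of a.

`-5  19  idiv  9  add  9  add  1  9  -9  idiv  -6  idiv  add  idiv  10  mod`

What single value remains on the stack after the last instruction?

8

-5   : -5
19   : -5 19
idiv : 0
9    : 0 9
add  : 9
9    : 9 9
add  : 18
1    : 18 1
9    : 18 1 9
-9   : 18 1 9 -9
idiv : 18 1 -1
-6   : 18 1 -1 -6
idiv : 18 1 0
add  : 18 1
idiv : 18
10   : 18 10
mod  : 8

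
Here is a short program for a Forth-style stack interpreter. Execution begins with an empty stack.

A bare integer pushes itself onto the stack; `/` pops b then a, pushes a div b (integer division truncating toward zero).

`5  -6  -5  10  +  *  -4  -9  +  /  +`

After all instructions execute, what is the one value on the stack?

5   [5]
-6  [5, -6]
-5  [5, -6, -5]
10  [5, -6, -5, 10]
+   [5, -6, 5]
*   [5, -30]
-4  [5, -30, -4]
-9  [5, -30, -4, -9]
+   [5, -30, -13]
/   [5, 2]
+   [7]

7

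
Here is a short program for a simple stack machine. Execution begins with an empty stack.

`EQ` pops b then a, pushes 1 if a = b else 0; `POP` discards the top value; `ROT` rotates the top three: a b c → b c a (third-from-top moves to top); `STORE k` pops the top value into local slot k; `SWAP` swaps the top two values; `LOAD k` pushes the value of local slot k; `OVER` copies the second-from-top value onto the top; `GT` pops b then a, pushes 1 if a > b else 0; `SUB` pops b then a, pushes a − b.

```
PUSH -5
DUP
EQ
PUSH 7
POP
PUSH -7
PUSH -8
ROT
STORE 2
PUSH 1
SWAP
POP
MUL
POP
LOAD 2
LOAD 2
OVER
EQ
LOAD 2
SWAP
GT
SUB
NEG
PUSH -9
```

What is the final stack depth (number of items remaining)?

PUSH -5  [-5]
DUP      [-5, -5]
EQ       [1]
PUSH 7   [1, 7]
POP      [1]
PUSH -7  [1, -7]
PUSH -8  [1, -7, -8]
ROT      [-7, -8, 1]
STORE 2  [-7, -8]
PUSH 1   [-7, -8, 1]
SWAP     [-7, 1, -8]
POP      [-7, 1]
MUL      [-7]
POP      []
LOAD 2   [1]
LOAD 2   [1, 1]
OVER     [1, 1, 1]
EQ       [1, 1]
LOAD 2   [1, 1, 1]
SWAP     [1, 1, 1]
GT       [1, 0]
SUB      [1]
NEG      [-1]
PUSH -9  [-1, -9]

2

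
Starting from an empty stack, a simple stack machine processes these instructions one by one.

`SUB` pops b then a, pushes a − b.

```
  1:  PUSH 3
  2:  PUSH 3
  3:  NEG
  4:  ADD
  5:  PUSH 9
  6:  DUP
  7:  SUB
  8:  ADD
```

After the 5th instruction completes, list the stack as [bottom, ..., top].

[0, 9]

PUSH 3 : 3
PUSH 3 : 3 3
NEG    : 3 -3
ADD    : 0
PUSH 9 : 0 9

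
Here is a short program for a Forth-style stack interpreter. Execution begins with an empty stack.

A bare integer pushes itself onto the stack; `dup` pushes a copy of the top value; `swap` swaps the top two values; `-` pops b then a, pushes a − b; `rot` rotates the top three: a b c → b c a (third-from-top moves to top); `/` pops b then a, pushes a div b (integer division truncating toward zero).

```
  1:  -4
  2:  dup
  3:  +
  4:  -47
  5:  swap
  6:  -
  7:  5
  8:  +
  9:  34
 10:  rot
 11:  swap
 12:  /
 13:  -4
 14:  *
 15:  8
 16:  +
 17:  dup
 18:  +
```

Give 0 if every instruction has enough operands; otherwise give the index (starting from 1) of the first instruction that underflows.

10

-4   : -4
dup  : -4 -4
+    : -8
-47  : -8 -47
swap : -47 -8
-    : -39
5    : -39 5
+    : -34
34   : -34 34
rot  — needs 3 operands, stack has 2 → underflow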